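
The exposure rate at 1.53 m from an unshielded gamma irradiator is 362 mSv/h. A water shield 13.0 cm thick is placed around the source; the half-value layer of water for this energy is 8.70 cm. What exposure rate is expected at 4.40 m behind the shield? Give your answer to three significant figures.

Distance alone: (1.53/4.40)² = 0.1209, so 362 × 0.1209 = 43.77 mSv/h.
Shield: 13.0/8.70 = 1.494 half-value layers → attenuation 2^(−1.494) = 0.3550.
Combined: 43.77 × 0.3550 = 15.54 mSv/h.

15.5 mSv/h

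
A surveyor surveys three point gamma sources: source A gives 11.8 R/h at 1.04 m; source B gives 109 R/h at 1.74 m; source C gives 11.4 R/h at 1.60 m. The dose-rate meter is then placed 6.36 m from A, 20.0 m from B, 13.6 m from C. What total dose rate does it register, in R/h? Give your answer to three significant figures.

Each source contributes Iᵢ·(dᵢ/rᵢ)²; contributions add.
A: 11.8 × (1.04/6.36)² = 0.3155 R/h
B: 109 × (1.74/20.0)² = 0.8250 R/h
C: 11.4 × (1.60/13.6)² = 0.1578 R/h
Total = 0.3155 + 0.8250 + 0.1578 = 1.298 R/h.

1.30 R/h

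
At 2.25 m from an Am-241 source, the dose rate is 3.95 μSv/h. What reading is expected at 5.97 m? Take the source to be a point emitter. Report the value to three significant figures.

Since intensity falls as 1/r², the rate at 5.97 m is
(2.25/5.97)² = 0.1420, so 3.95 × 0.1420 = 0.5609 μSv/h.

0.561 μSv/h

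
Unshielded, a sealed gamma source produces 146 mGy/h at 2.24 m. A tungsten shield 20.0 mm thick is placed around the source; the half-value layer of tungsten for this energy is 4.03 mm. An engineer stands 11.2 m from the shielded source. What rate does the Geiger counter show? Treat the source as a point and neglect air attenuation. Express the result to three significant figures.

Distance alone: 146 × (2.24/11.2)² = 146 × 0.04000 = 5.840 mGy/h.
Shield: 20.0/4.03 = 4.963 half-value layers → attenuation 2^(−4.963) = 0.03206.
Combined: 5.840 × 0.03206 = 0.1872 mGy/h.

0.187 mGy/h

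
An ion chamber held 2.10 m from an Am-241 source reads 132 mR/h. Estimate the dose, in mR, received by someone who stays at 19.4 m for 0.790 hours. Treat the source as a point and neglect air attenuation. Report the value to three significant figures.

Applying the 1/r² law, rate at 19.4 m:
132 × (2.10/19.4)² = 132 × 0.01172 = 1.547 mR/h.
Dose = rate × time = 1.547 mR/h × 0.7900 h = 1.222 mR.

1.22 mR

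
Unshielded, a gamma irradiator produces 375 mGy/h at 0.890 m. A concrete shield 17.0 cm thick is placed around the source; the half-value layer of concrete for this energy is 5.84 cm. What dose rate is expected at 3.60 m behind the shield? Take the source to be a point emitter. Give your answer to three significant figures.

3.05 mGy/h

Distance alone: 375 × (0.890/3.60)² = 375 × 0.06112 = 22.92 mGy/h.
Shield: 17.0/5.84 = 2.911 half-value layers → attenuation 2^(−2.911) = 0.1330.
Combined: 22.92 × 0.1330 = 3.048 mGy/h.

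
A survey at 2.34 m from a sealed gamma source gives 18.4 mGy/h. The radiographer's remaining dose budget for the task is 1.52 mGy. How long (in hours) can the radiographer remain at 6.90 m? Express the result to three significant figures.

0.718 h

By the inverse-square law, rate at 6.90 m:
(2.34/6.90)² = 0.1150, so 18.4 × 0.1150 = 2.116 mGy/h.
Stay time = 1.52 mGy ÷ 2.116 mGy/h = 0.7183 h.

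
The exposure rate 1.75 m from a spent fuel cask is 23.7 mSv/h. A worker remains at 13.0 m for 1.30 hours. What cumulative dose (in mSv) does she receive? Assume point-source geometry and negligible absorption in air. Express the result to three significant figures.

Intensity scales as (d₁/d₂)², so rate at 13.0 m:
23.7 × (1.75/13.0)² = 23.7 × 0.01812 = 0.4294 mSv/h.
Dose = rate × time = 0.4294 mSv/h × 1.300 h = 0.5582 mSv.

0.558 mSv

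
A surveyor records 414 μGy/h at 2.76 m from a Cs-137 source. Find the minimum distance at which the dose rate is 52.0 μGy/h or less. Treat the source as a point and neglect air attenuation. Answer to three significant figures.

Intensity scales as (d₁/d₂)², so d₂ = d₁·√(I₁/I₂).
I₁/I₂ = 414/52.0 = 7.962, so d₂ = 2.76 × √7.962 = 7.788 m.

7.79 m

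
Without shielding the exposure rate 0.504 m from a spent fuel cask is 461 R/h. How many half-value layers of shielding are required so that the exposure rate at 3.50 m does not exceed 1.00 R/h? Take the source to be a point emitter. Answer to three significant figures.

At 3.50 m, distance alone gives (0.504/3.50)² = 0.02074, so 461 × 0.02074 = 9.561 R/h.
Further attenuation needed: 9.561/1.00 = 9.561.
n = log₂(9.561) = 3.257 half-value layers.

3.26 half-value layers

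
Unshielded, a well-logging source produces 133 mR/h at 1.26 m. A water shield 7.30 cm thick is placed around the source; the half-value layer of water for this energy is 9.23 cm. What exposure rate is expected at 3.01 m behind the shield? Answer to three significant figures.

13.5 mR/h

Distance alone: 133 × (1.26/3.01)² = 133 × 0.1752 = 23.30 mR/h.
Shield: 7.30/9.23 = 0.7909 half-value layers → attenuation 2^(−0.7909) = 0.5780.
Combined: 23.30 × 0.5780 = 13.47 mR/h.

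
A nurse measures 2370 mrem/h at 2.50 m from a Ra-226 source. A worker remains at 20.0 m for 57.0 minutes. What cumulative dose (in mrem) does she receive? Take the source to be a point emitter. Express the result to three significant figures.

35.2 mrem

Since intensity falls as 1/r², rate at 20.0 m:
2370 × (2.50/20.0)² = 2370 × 0.01562 = 37.02 mrem/h.
Dose = rate × time = 37.02 mrem/h × 0.9500 h = 35.17 mrem.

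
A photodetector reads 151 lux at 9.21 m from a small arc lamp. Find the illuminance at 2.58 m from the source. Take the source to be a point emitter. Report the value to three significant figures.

1920 lux

By the inverse-square law, the rate at 2.58 m is
151 × (9.21/2.58)² = 151 × 12.74 = 1924 lux.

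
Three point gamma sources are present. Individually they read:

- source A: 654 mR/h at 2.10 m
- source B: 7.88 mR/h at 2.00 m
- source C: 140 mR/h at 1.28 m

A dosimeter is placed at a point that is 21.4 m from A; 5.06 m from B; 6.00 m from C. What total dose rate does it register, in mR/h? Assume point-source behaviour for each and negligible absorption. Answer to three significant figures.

13.9 mR/h

By superposition, sum each source's inverse-square contribution:
A: 654 × (2.10/21.4)² = 6.298 mR/h
B: 7.88 × (2.00/5.06)² = 1.231 mR/h
C: 140 × (1.28/6.00)² = 6.372 mR/h
Total = 6.298 + 1.231 + 6.372 = 13.90 mR/h.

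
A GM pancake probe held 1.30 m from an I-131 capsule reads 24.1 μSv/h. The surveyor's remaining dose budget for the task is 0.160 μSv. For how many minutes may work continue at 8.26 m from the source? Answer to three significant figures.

16.1 min

Applying the 1/r² law, rate at 8.26 m:
(1.30/8.26)² = 0.02477, so 24.1 × 0.02477 = 0.5970 μSv/h.
Stay time = 0.160 μSv ÷ 0.5970 μSv/h = 0.2680 h = 16.08 min.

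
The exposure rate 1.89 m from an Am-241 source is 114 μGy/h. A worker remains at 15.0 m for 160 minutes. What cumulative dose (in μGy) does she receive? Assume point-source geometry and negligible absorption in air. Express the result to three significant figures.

By the inverse-square law, rate at 15.0 m:
(1.89/15.0)² = 0.01588, so 114 × 0.01588 = 1.810 μGy/h.
Dose = rate × time = 1.810 μGy/h × 2.667 h = 4.827 μGy.

4.83 μGy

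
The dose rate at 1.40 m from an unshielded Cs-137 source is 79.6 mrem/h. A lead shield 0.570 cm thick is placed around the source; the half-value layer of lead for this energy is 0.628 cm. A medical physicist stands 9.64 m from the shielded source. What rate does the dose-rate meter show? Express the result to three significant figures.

0.895 mrem/h

Distance alone: 79.6 × (1.40/9.64)² = 79.6 × 0.02109 = 1.679 mrem/h.
Shield: 0.570/0.628 = 0.9076 half-value layers → attenuation 2^(−0.9076) = 0.5331.
Combined: 1.679 × 0.5331 = 0.8951 mrem/h.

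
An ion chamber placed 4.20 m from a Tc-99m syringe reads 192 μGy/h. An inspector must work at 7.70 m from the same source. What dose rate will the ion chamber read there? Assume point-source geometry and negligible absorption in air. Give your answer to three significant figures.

57.1 μGy/h

Applying the 1/r² law, scaling from 4.20 m to 7.70 m:
(4.20/7.70)² = 0.2975, so 192 × 0.2975 = 57.12 μGy/h.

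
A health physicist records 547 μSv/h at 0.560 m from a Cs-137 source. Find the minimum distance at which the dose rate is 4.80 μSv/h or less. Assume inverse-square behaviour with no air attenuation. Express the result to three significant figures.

Applying the 1/r² law, d₂ = d₁·√(I₁/I₂).
I₁/I₂ = 547/4.80 = 114.0, so d₂ = 0.560 × √114.0 = 5.979 m.

5.98 m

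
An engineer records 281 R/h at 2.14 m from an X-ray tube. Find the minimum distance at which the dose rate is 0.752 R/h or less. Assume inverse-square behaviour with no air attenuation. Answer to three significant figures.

41.4 m

Applying the 1/r² law, d₂ = d₁·√(I₁/I₂).
I₁/I₂ = 281/0.752 = 373.7, so d₂ = 2.14 × √373.7 = 41.37 m.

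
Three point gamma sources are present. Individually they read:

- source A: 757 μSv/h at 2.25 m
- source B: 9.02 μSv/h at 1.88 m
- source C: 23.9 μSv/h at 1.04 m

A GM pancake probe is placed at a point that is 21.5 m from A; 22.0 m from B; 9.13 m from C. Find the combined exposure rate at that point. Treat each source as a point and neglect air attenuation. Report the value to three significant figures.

Each source contributes Iᵢ·(dᵢ/rᵢ)²; contributions add.
A: 757 × (2.25/21.5)² = 8.291 μSv/h
B: 9.02 × (1.88/22.0)² = 0.06587 μSv/h
C: 23.9 × (1.04/9.13)² = 0.3101 μSv/h
Total = 8.291 + 0.06587 + 0.3101 = 8.667 μSv/h.

8.67 μSv/h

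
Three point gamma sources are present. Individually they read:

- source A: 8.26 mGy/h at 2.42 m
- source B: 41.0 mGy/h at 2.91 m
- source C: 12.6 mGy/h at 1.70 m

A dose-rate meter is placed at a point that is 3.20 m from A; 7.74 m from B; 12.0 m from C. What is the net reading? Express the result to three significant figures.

10.8 mGy/h

Each source contributes Iᵢ·(dᵢ/rᵢ)²; contributions add.
A: 8.26 × (2.42/3.20)² = 4.724 mGy/h
B: 41.0 × (2.91/7.74)² = 5.795 mGy/h
C: 12.6 × (1.70/12.0)² = 0.2529 mGy/h
Total = 4.724 + 5.795 + 0.2529 = 10.77 mGy/h.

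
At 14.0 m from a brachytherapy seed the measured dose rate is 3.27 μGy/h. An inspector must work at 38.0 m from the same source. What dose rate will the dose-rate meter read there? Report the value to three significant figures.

Since intensity falls as 1/r², scaling from 14.0 m to 38.0 m:
3.27 × (14.0/38.0)² = 3.27 × 0.1357 = 0.4437 μGy/h.

0.444 μGy/h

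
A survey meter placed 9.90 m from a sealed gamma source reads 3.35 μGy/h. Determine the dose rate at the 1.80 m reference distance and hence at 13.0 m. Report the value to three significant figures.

101 μGy/h; 1.94 μGy/h

Using I₁d₁² = I₂d₂²,
At 1.80 m: (9.90/1.80)² = 30.25, so 3.35 × 30.25 = 101.3 μGy/h
At 13.0 m: 101.3 × (1.80/13.0)² = 101.3 × 0.01917 = 1.942 μGy/h.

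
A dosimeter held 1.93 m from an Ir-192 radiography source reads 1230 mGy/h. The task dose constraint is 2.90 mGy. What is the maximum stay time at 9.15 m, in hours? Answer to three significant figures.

0.0530 h

Using I₁d₁² = I₂d₂², rate at 9.15 m:
(1.93/9.15)² = 0.04449, so 1230 × 0.04449 = 54.72 mGy/h.
Stay time = 2.90 mGy ÷ 54.72 mGy/h = 0.05300 h.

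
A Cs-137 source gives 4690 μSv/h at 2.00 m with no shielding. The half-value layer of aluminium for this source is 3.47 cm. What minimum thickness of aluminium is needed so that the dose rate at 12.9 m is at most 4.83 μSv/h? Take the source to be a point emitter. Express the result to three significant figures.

At 12.9 m, distance alone gives (2.00/12.9)² = 0.02404, so 4690 × 0.02404 = 112.7 μSv/h.
Further attenuation needed: 112.7/4.83 = 23.33.
n = log₂(23.33) = 4.544 half-value layers.
Thickness = 4.544 × 3.47 cm = 15.77 cm.

15.8 cm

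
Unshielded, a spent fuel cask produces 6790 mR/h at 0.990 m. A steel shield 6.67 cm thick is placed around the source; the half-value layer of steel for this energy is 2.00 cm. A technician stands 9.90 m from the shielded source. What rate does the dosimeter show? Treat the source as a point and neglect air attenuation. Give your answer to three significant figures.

6.73 mR/h

Distance alone: (0.990/9.90)² = 0.01000, so 6790 × 0.01000 = 67.90 mR/h.
Shield: 6.67/2.00 = 3.335 half-value layers → attenuation 2^(−3.335) = 0.09910.
Combined: 67.90 × 0.09910 = 6.729 mR/h.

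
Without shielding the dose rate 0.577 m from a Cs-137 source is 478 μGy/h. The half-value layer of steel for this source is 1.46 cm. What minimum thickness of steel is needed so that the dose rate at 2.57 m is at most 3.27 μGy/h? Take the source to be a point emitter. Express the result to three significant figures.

At 2.57 m, distance alone gives (0.577/2.57)² = 0.05041, so 478 × 0.05041 = 24.10 μGy/h.
Further attenuation needed: 24.10/3.27 = 7.370.
n = log₂(7.370) = 2.882 half-value layers.
Thickness = 2.882 × 1.46 cm = 4.208 cm.

4.21 cm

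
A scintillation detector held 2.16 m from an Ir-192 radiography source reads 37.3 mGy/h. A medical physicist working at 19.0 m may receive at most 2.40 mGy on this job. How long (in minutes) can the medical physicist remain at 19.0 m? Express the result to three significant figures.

299 min

Applying the 1/r² law, rate at 19.0 m:
37.3 × (2.16/19.0)² = 37.3 × 0.01292 = 0.4819 mGy/h.
Stay time = 2.40 mGy ÷ 0.4819 mGy/h = 4.980 h = 298.8 min.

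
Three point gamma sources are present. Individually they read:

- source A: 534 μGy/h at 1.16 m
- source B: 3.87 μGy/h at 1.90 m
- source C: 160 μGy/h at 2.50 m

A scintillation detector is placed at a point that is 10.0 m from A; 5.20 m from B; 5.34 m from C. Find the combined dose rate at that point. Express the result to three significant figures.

Each source contributes Iᵢ·(dᵢ/rᵢ)²; contributions add.
A: 534 × (1.16/10.0)² = 7.186 μGy/h
B: 3.87 × (1.90/5.20)² = 0.5167 μGy/h
C: 160 × (2.50/5.34)² = 35.07 μGy/h
Total = 7.186 + 0.5167 + 35.07 = 42.77 μGy/h.

42.8 μGy/h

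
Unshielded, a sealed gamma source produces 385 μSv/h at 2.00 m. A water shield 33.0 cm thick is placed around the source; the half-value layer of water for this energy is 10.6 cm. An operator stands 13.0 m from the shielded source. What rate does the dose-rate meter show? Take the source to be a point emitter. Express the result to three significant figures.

Distance alone: (2.00/13.0)² = 0.02367, so 385 × 0.02367 = 9.113 μSv/h.
Shield: 33.0/10.6 = 3.113 half-value layers → attenuation 2^(−3.113) = 0.1156.
Combined: 9.113 × 0.1156 = 1.053 μSv/h.

1.05 μSv/h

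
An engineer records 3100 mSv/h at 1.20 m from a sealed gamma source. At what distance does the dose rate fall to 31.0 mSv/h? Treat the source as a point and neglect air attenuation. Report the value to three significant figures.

Using I₁d₁² = I₂d₂², d₂ = d₁·√(I₁/I₂).
I₁/I₂ = 3100/31.0 = 100.0, so d₂ = 1.20 × √100.0 = 12.00 m.

12.0 m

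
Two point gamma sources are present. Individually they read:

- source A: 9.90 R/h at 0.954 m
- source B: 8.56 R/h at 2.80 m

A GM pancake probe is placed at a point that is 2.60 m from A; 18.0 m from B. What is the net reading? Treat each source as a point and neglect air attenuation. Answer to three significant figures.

1.54 R/h

By superposition, sum each source's inverse-square contribution:
A: 9.90 × (0.954/2.60)² = 1.333 R/h
B: 8.56 × (2.80/18.0)² = 0.2071 R/h
Total = 1.333 + 0.2071 = 1.540 R/h.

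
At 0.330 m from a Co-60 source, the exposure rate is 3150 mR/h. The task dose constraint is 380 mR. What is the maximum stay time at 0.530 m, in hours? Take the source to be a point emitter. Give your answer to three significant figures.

0.311 h

Since intensity falls as 1/r², rate at 0.530 m:
3150 × (0.330/0.530)² = 3150 × 0.3877 = 1221 mR/h.
Stay time = 380 mR ÷ 1221 mR/h = 0.3112 h.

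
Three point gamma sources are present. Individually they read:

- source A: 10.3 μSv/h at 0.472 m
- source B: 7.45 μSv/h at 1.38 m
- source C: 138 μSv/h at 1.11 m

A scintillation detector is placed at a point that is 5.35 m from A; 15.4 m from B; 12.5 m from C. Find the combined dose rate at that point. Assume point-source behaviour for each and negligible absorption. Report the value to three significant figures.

By superposition, sum each source's inverse-square contribution:
A: 10.3 × (0.472/5.35)² = 0.08017 μSv/h
B: 7.45 × (1.38/15.4)² = 0.05982 μSv/h
C: 138 × (1.11/12.5)² = 1.088 μSv/h
Total = 0.08017 + 0.05982 + 1.088 = 1.228 μSv/h.

1.23 μSv/h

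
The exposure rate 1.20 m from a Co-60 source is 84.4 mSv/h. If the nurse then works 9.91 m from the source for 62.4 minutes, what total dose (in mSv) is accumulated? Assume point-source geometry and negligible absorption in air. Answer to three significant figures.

1.29 mSv

By the inverse-square law, rate at 9.91 m:
(1.20/9.91)² = 0.01466, so 84.4 × 0.01466 = 1.237 mSv/h.
Dose = rate × time = 1.237 mSv/h × 1.040 h = 1.286 mSv.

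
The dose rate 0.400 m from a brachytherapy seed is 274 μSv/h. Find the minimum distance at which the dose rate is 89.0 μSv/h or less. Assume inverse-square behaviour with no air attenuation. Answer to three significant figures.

0.702 m

Using I₁d₁² = I₂d₂², d₂ = d₁·√(I₁/I₂).
I₁/I₂ = 274/89.0 = 3.079, so d₂ = 0.400 × √3.079 = 0.7019 m.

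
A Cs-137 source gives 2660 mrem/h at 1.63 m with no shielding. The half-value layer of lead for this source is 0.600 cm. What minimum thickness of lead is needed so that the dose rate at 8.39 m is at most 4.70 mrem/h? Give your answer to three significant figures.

2.65 cm

At 8.39 m, distance alone gives (1.63/8.39)² = 0.03774, so 2660 × 0.03774 = 100.4 mrem/h.
Further attenuation needed: 100.4/4.70 = 21.36.
n = log₂(21.36) = 4.417 half-value layers.
Thickness = 4.417 × 0.600 cm = 2.650 cm.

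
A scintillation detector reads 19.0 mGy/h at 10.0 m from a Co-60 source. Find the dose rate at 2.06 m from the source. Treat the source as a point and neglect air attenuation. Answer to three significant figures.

448 mGy/h

Using I₁d₁² = I₂d₂², the rate at 2.06 m is
(10.0/2.06)² = 23.56, so 19.0 × 23.56 = 447.6 mGy/h.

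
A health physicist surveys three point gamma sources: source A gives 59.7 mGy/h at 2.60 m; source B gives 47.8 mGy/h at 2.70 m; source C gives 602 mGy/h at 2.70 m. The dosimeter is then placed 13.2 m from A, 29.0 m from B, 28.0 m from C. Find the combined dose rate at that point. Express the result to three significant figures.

8.33 mGy/h

Each source contributes Iᵢ·(dᵢ/rᵢ)²; contributions add.
A: 59.7 × (2.60/13.2)² = 2.316 mGy/h
B: 47.8 × (2.70/29.0)² = 0.4143 mGy/h
C: 602 × (2.70/28.0)² = 5.598 mGy/h
Total = 2.316 + 0.4143 + 5.598 = 8.328 mGy/h.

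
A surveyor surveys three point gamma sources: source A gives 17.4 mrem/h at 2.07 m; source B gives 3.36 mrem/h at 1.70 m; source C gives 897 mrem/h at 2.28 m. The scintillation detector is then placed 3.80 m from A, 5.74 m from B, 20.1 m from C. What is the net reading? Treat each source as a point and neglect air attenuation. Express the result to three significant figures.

17.0 mrem/h

Each source contributes Iᵢ·(dᵢ/rᵢ)²; contributions add.
A: 17.4 × (2.07/3.80)² = 5.163 mrem/h
B: 3.36 × (1.70/5.74)² = 0.2947 mrem/h
C: 897 × (2.28/20.1)² = 11.54 mrem/h
Total = 5.163 + 0.2947 + 11.54 = 17.00 mrem/h.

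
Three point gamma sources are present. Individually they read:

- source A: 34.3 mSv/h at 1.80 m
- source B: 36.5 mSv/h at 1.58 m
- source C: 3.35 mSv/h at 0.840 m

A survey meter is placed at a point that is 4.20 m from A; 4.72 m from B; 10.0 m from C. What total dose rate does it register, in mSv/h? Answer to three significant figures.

By superposition, sum each source's inverse-square contribution:
A: 34.3 × (1.80/4.20)² = 6.300 mSv/h
B: 36.5 × (1.58/4.72)² = 4.090 mSv/h
C: 3.35 × (0.840/10.0)² = 0.02364 mSv/h
Total = 6.300 + 4.090 + 0.02364 = 10.41 mSv/h.

10.4 mSv/h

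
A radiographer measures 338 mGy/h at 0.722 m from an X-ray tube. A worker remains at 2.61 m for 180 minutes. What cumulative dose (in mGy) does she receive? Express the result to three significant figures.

Intensity scales as (d₁/d₂)², so rate at 2.61 m:
(0.722/2.61)² = 0.07652, so 338 × 0.07652 = 25.86 mGy/h.
Dose = rate × time = 25.86 mGy/h × 3.000 h = 77.58 mGy.

77.6 mGy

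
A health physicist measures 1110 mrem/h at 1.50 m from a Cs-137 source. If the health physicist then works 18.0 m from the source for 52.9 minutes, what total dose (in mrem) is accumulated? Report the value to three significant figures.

Applying the 1/r² law, rate at 18.0 m:
1110 × (1.50/18.0)² = 1110 × 0.006944 = 7.708 mrem/h.
Dose = rate × time = 7.708 mrem/h × 0.8817 h = 6.796 mrem.

6.80 mrem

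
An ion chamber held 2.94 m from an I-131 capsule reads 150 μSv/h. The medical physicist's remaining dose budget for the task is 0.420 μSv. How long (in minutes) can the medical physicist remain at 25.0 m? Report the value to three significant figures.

By the inverse-square law, rate at 25.0 m:
150 × (2.94/25.0)² = 150 × 0.01383 = 2.075 μSv/h.
Stay time = 0.420 μSv ÷ 2.075 μSv/h = 0.2024 h = 12.14 min.

12.1 min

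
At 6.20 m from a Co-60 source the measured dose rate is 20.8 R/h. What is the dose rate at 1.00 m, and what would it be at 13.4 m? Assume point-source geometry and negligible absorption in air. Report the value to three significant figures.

Using I₁d₁² = I₂d₂²,
At 1.00 m: 20.8 × (6.20/1.00)² = 20.8 × 38.44 = 799.6 R/h
At 13.4 m: 799.6 × (1.00/13.4)² = 799.6 × 0.005569 = 4.453 R/h.

800 R/h; 4.45 R/h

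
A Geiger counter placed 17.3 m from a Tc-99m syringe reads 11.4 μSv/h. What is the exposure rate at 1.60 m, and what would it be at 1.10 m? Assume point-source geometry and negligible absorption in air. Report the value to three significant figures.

Intensity scales as (d₁/d₂)², so
At 1.60 m: 11.4 × (17.3/1.60)² = 11.4 × 116.9 = 1333 μSv/h
At 1.10 m: (1.60/1.10)² = 2.116, so 1333 × 2.116 = 2821 μSv/h.

1330 μSv/h; 2820 μSv/h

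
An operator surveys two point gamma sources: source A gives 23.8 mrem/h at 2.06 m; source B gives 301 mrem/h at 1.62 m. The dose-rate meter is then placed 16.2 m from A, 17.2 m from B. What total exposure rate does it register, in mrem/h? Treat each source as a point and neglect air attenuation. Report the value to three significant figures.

3.06 mrem/h

Each source contributes Iᵢ·(dᵢ/rᵢ)²; contributions add.
A: 23.8 × (2.06/16.2)² = 0.3848 mrem/h
B: 301 × (1.62/17.2)² = 2.670 mrem/h
Total = 0.3848 + 2.670 = 3.055 mrem/h.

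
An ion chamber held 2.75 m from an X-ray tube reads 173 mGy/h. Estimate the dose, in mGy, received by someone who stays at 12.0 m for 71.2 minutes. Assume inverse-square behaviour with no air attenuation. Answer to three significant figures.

10.8 mGy

Using I₁d₁² = I₂d₂², rate at 12.0 m:
(2.75/12.0)² = 0.05252, so 173 × 0.05252 = 9.086 mGy/h.
Dose = rate × time = 9.086 mGy/h × 1.187 h = 10.79 mGy.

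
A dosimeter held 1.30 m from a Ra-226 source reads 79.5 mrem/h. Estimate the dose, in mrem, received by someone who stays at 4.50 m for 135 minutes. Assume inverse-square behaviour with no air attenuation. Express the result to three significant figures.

Using I₁d₁² = I₂d₂², rate at 4.50 m:
(1.30/4.50)² = 0.08346, so 79.5 × 0.08346 = 6.635 mrem/h.
Dose = rate × time = 6.635 mrem/h × 2.250 h = 14.93 mrem.

14.9 mrem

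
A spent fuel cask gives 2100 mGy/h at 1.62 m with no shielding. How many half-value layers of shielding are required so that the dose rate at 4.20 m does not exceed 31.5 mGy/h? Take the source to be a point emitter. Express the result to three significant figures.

3.31 half-value layers

At 4.20 m, distance alone gives (1.62/4.20)² = 0.1488, so 2100 × 0.1488 = 312.5 mGy/h.
Further attenuation needed: 312.5/31.5 = 9.921.
n = log₂(9.921) = 3.310 half-value layers.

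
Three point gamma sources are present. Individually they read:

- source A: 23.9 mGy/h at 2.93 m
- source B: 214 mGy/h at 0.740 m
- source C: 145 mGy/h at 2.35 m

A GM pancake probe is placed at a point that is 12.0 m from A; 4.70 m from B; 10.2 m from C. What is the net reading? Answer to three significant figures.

14.4 mGy/h

By superposition, sum each source's inverse-square contribution:
A: 23.9 × (2.93/12.0)² = 1.425 mGy/h
B: 214 × (0.740/4.70)² = 5.305 mGy/h
C: 145 × (2.35/10.2)² = 7.697 mGy/h
Total = 1.425 + 5.305 + 7.697 = 14.43 mGy/h.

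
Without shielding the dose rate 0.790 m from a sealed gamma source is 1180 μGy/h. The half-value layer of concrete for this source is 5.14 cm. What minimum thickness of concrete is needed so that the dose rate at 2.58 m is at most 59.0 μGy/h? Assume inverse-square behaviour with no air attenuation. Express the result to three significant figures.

At 2.58 m, distance alone gives 1180 × (0.790/2.58)² = 1180 × 0.09376 = 110.6 μGy/h.
Further attenuation needed: 110.6/59.0 = 1.875.
n = log₂(1.875) = 0.9069 half-value layers.
Thickness = 0.9069 × 5.14 cm = 4.661 cm.

4.66 cm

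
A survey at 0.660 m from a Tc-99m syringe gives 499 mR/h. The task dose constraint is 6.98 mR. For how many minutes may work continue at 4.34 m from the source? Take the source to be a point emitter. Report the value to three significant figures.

By the inverse-square law, rate at 4.34 m:
(0.660/4.34)² = 0.02313, so 499 × 0.02313 = 11.54 mR/h.
Stay time = 6.98 mR ÷ 11.54 mR/h = 0.6049 h = 36.29 min.

36.3 min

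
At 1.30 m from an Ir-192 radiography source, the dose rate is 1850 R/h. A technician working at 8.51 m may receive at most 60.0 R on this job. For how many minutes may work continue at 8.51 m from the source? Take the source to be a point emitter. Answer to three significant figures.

By the inverse-square law, rate at 8.51 m:
(1.30/8.51)² = 0.02334, so 1850 × 0.02334 = 43.18 R/h.
Stay time = 60.0 R ÷ 43.18 R/h = 1.390 h = 83.40 min.

83.4 min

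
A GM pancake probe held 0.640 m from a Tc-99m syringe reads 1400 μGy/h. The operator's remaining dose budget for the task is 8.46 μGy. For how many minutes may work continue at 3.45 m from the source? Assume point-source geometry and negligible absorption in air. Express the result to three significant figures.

10.5 min

Using I₁d₁² = I₂d₂², rate at 3.45 m:
(0.640/3.45)² = 0.03441, so 1400 × 0.03441 = 48.17 μGy/h.
Stay time = 8.46 μGy ÷ 48.17 μGy/h = 0.1756 h = 10.54 min.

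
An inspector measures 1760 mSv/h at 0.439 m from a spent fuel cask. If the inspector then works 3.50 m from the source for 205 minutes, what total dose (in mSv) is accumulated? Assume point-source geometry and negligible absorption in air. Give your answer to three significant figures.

94.6 mSv

By the inverse-square law, rate at 3.50 m:
1760 × (0.439/3.50)² = 1760 × 0.01573 = 27.68 mSv/h.
Dose = rate × time = 27.68 mSv/h × 3.417 h = 94.58 mSv.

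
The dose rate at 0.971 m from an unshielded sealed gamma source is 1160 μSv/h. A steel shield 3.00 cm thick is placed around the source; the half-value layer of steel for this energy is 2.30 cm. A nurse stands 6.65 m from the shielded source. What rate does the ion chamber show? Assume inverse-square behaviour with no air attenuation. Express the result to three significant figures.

10.0 μSv/h

Distance alone: 1160 × (0.971/6.65)² = 1160 × 0.02132 = 24.73 μSv/h.
Shield: 3.00/2.30 = 1.304 half-value layers → attenuation 2^(−1.304) = 0.4050.
Combined: 24.73 × 0.4050 = 10.02 μSv/h.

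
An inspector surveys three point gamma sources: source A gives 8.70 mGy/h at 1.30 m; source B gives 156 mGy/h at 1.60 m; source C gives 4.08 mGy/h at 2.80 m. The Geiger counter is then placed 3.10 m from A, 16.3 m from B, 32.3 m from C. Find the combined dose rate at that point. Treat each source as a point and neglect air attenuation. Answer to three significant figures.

Each source contributes Iᵢ·(dᵢ/rᵢ)²; contributions add.
A: 8.70 × (1.30/3.10)² = 1.530 mGy/h
B: 156 × (1.60/16.3)² = 1.503 mGy/h
C: 4.08 × (2.80/32.3)² = 0.03066 mGy/h
Total = 1.530 + 1.503 + 0.03066 = 3.064 mGy/h.

3.06 mGy/h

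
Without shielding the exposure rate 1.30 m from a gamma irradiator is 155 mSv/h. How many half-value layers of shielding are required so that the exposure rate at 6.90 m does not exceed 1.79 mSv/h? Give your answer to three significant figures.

1.62 half-value layers

At 6.90 m, distance alone gives 155 × (1.30/6.90)² = 155 × 0.03550 = 5.502 mSv/h.
Further attenuation needed: 5.502/1.79 = 3.074.
n = log₂(3.074) = 1.620 half-value layers.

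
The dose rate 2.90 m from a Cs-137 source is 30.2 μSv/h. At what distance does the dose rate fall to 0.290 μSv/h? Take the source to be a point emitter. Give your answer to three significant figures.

Applying the 1/r² law, d₂ = d₁·√(I₁/I₂).
I₁/I₂ = 30.2/0.290 = 104.1, so d₂ = 2.90 × √104.1 = 29.59 m.

29.6 m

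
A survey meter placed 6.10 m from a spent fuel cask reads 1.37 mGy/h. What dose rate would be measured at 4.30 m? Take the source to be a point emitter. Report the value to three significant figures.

2.76 mGy/h

Intensity scales as (d₁/d₂)², so scaling from 6.10 m to 4.30 m:
(6.10/4.30)² = 2.012, so 1.37 × 2.012 = 2.756 mGy/h.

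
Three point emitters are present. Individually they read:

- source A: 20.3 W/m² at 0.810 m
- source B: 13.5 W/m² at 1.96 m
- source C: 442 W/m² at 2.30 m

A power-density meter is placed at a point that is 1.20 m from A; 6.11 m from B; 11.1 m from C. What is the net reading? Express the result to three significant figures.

Each source contributes Iᵢ·(dᵢ/rᵢ)²; contributions add.
A: 20.3 × (0.810/1.20)² = 9.249 W/m²
B: 13.5 × (1.96/6.11)² = 1.389 W/m²
C: 442 × (2.30/11.1)² = 18.98 W/m²
Total = 9.249 + 1.389 + 18.98 = 29.62 W/m².

29.6 W/m²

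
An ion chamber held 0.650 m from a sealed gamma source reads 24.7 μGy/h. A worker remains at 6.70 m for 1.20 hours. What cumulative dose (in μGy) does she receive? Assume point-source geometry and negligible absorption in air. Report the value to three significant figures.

0.279 μGy

Since intensity falls as 1/r², rate at 6.70 m:
24.7 × (0.650/6.70)² = 24.7 × 0.009412 = 0.2325 μGy/h.
Dose = rate × time = 0.2325 μGy/h × 1.200 h = 0.2790 μGy.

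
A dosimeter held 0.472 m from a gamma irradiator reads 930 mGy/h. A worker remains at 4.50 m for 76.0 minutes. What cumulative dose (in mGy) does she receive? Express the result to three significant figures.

13.0 mGy

Using I₁d₁² = I₂d₂², rate at 4.50 m:
930 × (0.472/4.50)² = 930 × 0.01100 = 10.23 mGy/h.
Dose = rate × time = 10.23 mGy/h × 1.267 h = 12.96 mGy.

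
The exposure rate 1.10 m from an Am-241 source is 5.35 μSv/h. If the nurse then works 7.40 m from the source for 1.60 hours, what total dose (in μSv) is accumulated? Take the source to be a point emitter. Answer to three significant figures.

Using I₁d₁² = I₂d₂², rate at 7.40 m:
5.35 × (1.10/7.40)² = 5.35 × 0.02210 = 0.1182 μSv/h.
Dose = rate × time = 0.1182 μSv/h × 1.600 h = 0.1891 μSv.

0.189 μSv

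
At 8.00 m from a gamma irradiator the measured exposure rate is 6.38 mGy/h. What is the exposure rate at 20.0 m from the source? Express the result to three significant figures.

1.02 mGy/h

Since intensity falls as 1/r², scaling from 8.00 m to 20.0 m:
(8.00/20.0)² = 0.1600, so 6.38 × 0.1600 = 1.021 mGy/h.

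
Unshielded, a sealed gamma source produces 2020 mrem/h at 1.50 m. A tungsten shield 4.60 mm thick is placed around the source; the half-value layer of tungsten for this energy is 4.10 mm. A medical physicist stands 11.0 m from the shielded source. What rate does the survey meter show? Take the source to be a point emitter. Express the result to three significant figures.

Distance alone: (1.50/11.0)² = 0.01860, so 2020 × 0.01860 = 37.57 mrem/h.
Shield: 4.60/4.10 = 1.122 half-value layers → attenuation 2^(−1.122) = 0.4595.
Combined: 37.57 × 0.4595 = 17.26 mrem/h.

17.3 mrem/h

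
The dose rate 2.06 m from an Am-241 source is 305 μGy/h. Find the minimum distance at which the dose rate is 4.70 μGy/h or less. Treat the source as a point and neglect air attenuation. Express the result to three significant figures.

16.6 m

Intensity scales as (d₁/d₂)², so d₂ = d₁·√(I₁/I₂).
I₁/I₂ = 305/4.70 = 64.89, so d₂ = 2.06 × √64.89 = 16.59 m.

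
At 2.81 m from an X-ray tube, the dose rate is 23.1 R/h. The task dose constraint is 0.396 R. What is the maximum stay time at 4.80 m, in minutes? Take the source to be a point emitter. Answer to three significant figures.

3.00 min

By the inverse-square law, rate at 4.80 m:
(2.81/4.80)² = 0.3427, so 23.1 × 0.3427 = 7.916 R/h.
Stay time = 0.396 R ÷ 7.916 R/h = 0.05003 h = 3.002 min.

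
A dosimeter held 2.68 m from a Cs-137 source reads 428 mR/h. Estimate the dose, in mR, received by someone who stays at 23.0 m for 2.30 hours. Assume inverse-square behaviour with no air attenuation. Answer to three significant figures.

By the inverse-square law, rate at 23.0 m:
(2.68/23.0)² = 0.01358, so 428 × 0.01358 = 5.812 mR/h.
Dose = rate × time = 5.812 mR/h × 2.300 h = 13.37 mR.

13.4 mR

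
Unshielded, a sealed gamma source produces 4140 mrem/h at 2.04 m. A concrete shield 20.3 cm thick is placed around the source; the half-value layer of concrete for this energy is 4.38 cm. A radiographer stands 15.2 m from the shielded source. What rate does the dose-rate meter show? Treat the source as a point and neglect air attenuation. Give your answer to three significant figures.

3.00 mrem/h

Distance alone: (2.04/15.2)² = 0.01801, so 4140 × 0.01801 = 74.56 mrem/h.
Shield: 20.3/4.38 = 4.635 half-value layers → attenuation 2^(−4.635) = 0.04025.
Combined: 74.56 × 0.04025 = 3.001 mrem/h.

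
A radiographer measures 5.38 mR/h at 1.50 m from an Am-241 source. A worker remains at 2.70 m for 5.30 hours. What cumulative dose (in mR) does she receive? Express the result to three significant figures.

Intensity scales as (d₁/d₂)², so rate at 2.70 m:
(1.50/2.70)² = 0.3086, so 5.38 × 0.3086 = 1.660 mR/h.
Dose = rate × time = 1.660 mR/h × 5.300 h = 8.798 mR.

8.80 mR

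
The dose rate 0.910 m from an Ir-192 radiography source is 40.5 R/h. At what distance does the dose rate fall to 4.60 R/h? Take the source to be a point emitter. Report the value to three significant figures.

2.70 m

Since intensity falls as 1/r², d₂ = d₁·√(I₁/I₂).
I₁/I₂ = 40.5/4.60 = 8.804, so d₂ = 0.910 × √8.804 = 2.700 m.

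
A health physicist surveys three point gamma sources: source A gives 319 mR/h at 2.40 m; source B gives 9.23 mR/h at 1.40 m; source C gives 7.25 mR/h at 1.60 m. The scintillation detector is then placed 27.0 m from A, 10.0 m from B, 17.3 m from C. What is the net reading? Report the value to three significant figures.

2.76 mR/h

Each source contributes Iᵢ·(dᵢ/rᵢ)²; contributions add.
A: 319 × (2.40/27.0)² = 2.520 mR/h
B: 9.23 × (1.40/10.0)² = 0.1809 mR/h
C: 7.25 × (1.60/17.3)² = 0.06201 mR/h
Total = 2.520 + 0.1809 + 0.06201 = 2.763 mR/h.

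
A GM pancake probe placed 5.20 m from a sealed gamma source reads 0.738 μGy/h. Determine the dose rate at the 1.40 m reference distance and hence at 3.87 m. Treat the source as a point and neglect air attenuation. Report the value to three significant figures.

Since intensity falls as 1/r²,
At 1.40 m: (5.20/1.40)² = 13.80, so 0.738 × 13.80 = 10.18 μGy/h
At 3.87 m: (1.40/3.87)² = 0.1309, so 10.18 × 0.1309 = 1.333 μGy/h.

10.2 μGy/h; 1.33 μGy/h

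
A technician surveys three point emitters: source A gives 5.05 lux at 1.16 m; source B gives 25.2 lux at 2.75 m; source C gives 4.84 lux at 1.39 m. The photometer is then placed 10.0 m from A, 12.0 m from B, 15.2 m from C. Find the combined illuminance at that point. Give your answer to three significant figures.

By superposition, sum each source's inverse-square contribution:
A: 5.05 × (1.16/10.0)² = 0.06795 lux
B: 25.2 × (2.75/12.0)² = 1.323 lux
C: 4.84 × (1.39/15.2)² = 0.04048 lux
Total = 0.06795 + 1.323 + 0.04048 = 1.431 lux.

1.43 lux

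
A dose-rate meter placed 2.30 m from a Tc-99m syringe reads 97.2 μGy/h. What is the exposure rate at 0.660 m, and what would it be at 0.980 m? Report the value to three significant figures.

1180 μGy/h; 535 μGy/h

Intensity scales as (d₁/d₂)², so
At 0.660 m: 97.2 × (2.30/0.660)² = 97.2 × 12.14 = 1180 μGy/h
At 0.980 m: 1180 × (0.660/0.980)² = 1180 × 0.4536 = 535.2 μGy/h.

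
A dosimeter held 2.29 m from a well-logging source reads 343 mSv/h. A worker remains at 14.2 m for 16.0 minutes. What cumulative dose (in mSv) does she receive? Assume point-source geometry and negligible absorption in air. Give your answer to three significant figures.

Applying the 1/r² law, rate at 14.2 m:
343 × (2.29/14.2)² = 343 × 0.02601 = 8.921 mSv/h.
Dose = rate × time = 8.921 mSv/h × 0.2667 h = 2.379 mSv.

2.38 mSv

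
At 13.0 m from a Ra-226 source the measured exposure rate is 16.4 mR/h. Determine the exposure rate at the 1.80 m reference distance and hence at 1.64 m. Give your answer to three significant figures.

By the inverse-square law,
At 1.80 m: (13.0/1.80)² = 52.16, so 16.4 × 52.16 = 855.4 mR/h
At 1.64 m: (1.80/1.64)² = 1.205, so 855.4 × 1.205 = 1031 mR/h.

855 mR/h; 1030 mR/h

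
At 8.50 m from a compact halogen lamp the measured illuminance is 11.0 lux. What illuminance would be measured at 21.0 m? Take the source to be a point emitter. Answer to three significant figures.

Applying the 1/r² law, scaling from 8.50 m to 21.0 m:
(8.50/21.0)² = 0.1638, so 11.0 × 0.1638 = 1.802 lux.

1.80 lux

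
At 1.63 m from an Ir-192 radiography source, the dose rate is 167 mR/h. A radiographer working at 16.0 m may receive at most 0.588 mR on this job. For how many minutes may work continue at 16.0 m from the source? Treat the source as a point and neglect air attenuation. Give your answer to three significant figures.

By the inverse-square law, rate at 16.0 m:
(1.63/16.0)² = 0.01038, so 167 × 0.01038 = 1.733 mR/h.
Stay time = 0.588 mR ÷ 1.733 mR/h = 0.3393 h = 20.36 min.

20.4 min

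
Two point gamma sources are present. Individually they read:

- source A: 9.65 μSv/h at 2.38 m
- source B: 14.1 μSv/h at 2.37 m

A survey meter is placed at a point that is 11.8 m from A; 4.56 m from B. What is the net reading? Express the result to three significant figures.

Each source contributes Iᵢ·(dᵢ/rᵢ)²; contributions add.
A: 9.65 × (2.38/11.8)² = 0.3926 μSv/h
B: 14.1 × (2.37/4.56)² = 3.809 μSv/h
Total = 0.3926 + 3.809 = 4.202 μSv/h.

4.20 μSv/h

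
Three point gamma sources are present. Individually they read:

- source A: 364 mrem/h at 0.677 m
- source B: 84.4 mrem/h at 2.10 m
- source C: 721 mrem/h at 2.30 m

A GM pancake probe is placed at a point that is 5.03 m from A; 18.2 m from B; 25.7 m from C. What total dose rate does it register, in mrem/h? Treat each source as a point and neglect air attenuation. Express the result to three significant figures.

By superposition, sum each source's inverse-square contribution:
A: 364 × (0.677/5.03)² = 6.594 mrem/h
B: 84.4 × (2.10/18.2)² = 1.124 mrem/h
C: 721 × (2.30/25.7)² = 5.775 mrem/h
Total = 6.594 + 1.124 + 5.775 = 13.49 mrem/h.

13.5 mrem/h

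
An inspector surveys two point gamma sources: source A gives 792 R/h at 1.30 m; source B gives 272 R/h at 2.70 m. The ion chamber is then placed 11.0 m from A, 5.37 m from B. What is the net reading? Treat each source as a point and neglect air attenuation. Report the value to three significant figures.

79.8 R/h

Each source contributes Iᵢ·(dᵢ/rᵢ)²; contributions add.
A: 792 × (1.30/11.0)² = 11.06 R/h
B: 272 × (2.70/5.37)² = 68.76 R/h
Total = 11.06 + 68.76 = 79.82 R/h.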